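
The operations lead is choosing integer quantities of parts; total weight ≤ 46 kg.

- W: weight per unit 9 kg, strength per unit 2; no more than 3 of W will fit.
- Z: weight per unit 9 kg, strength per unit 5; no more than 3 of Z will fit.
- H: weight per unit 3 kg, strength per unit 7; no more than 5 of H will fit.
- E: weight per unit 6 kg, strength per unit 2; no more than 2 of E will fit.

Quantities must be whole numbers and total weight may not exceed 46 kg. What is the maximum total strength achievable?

H has the best ratio (7/3); taking only H gives at most 5×7 = 35 (stopped by the supply cap of 5).
Mixing does better — 3×Z and 5×H: weight 42 ≤ 46, strength 3·5 + 5·7 = 50.

50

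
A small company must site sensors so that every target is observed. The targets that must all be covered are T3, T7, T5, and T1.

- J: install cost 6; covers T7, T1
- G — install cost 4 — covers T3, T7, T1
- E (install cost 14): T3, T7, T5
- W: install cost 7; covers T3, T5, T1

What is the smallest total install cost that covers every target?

Choose G and W: together they cover T3, T7, T5, T1 — every target.
Total install cost: 4 + 7 = 11.
No cover costs less than 11.

11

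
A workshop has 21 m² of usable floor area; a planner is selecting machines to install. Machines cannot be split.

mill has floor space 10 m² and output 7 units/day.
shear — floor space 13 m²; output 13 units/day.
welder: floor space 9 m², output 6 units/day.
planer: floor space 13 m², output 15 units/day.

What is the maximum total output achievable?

Allowing fractional choices, the relaxed optimum would be about 23.0, but machines are indivisible.
planer: floor space 13 ≤ 21, output 15.
shear: floor space 13 ≤ 21, output 13.
Best is planer with total output 15.

15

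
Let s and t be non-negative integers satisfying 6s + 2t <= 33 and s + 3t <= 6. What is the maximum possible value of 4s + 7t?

(s,t)=(5,0): 6·5+2·0=30≤33, 1·5+3·0=5≤6, objective 20.
(s,t)=(4,0): 6·4+2·0=24≤33, 1·4+3·0=4≤6, objective 16.
Maximum is 20 at (s,t)=(5,0).

20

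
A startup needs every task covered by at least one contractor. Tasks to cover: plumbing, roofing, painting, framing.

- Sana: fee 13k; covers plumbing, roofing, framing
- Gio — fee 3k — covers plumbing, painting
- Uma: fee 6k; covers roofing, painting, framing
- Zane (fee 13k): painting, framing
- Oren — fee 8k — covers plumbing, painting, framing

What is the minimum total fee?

This is a weighted set-cover instance.
Choose Gio and Uma: together they cover plumbing, roofing, painting, framing — every task.
Total fee: 3 + 6 = 9.
No cover costs less than 9.

9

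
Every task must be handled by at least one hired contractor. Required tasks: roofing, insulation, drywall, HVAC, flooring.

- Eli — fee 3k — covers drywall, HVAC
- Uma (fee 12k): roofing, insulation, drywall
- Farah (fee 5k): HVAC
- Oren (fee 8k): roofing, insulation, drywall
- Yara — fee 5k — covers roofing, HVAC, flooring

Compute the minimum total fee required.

13

This is an integer covering problem.
Choose Oren and Yara: together they cover roofing, insulation, drywall, HVAC, flooring — every task.
Total fee: 8 + 5 = 13.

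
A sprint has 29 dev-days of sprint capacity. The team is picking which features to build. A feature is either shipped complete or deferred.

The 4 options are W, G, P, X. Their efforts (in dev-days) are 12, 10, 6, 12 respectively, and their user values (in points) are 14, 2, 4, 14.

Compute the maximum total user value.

28

Allowing fractional choices, the relaxed optimum would be about 31.3, but features are indivisible.
G + P + X: effort 10 + 6 + 12 = 28 ≤ 29, user value 2 + 4 + 14 = 20.
W + G + P: effort 12 + 10 + 6 = 28 ≤ 29, user value 14 + 2 + 4 = 20.
W + X: effort 12 + 12 = 24 ≤ 29, user value 14 + 14 = 28.
Best is W and X with total user value 28.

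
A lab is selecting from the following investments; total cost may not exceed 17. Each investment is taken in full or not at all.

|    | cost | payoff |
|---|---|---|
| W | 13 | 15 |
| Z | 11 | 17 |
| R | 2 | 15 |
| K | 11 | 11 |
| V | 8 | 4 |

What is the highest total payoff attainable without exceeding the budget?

W + R: cost 13 + 2 = 15 ≤ 17, payoff 15 + 15 = 30.
R + K: cost 2 + 11 = 13 ≤ 17, payoff 15 + 11 = 26.
Z + R: cost 11 + 2 = 13 ≤ 17, payoff 17 + 15 = 32.
Best is Z and R with total payoff 32.

32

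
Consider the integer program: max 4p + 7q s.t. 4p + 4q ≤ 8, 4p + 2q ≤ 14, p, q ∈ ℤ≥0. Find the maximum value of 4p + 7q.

(p,q)=(0,2): 4·0+4·2=8≤8, 4·0+2·2=4≤14, objective 14.
(p,q)=(1,1): 4·1+4·1=8≤8, 4·1+2·1=6≤14, objective 11.
Maximum is 14 at (p,q)=(0,2).

14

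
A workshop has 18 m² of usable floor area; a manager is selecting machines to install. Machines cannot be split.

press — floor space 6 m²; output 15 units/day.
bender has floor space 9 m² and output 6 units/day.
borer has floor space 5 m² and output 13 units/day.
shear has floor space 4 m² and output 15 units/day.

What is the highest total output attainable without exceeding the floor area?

43

Allowing fractional choices, the relaxed optimum would be about 45.0, but machines are indivisible.
bender + borer + shear: floor space 9 + 5 + 4 = 18 ≤ 18, output 6 + 13 + 15 = 34.
press + borer + shear: floor space 6 + 5 + 4 = 15 ≤ 18, output 15 + 13 + 15 = 43.
press + shear: floor space 6 + 4 = 10 ≤ 18, output 15 + 15 = 30.
Best is press, borer, and shear with total output 43.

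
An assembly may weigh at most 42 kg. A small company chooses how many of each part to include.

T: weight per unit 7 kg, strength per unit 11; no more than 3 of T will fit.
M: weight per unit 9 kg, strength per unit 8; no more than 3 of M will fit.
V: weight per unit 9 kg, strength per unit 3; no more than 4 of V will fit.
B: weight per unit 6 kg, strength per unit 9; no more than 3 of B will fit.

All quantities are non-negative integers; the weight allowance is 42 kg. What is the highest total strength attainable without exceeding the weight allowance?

60

This is a bounded integer knapsack.
Take 3×T and 3×B: weight 39 ≤ 42, strength 3·11 + 3·9 = 60.
T has the best ratio (11/7) and is taken to its limit of 3; remaining capacity is filled optimally with the others.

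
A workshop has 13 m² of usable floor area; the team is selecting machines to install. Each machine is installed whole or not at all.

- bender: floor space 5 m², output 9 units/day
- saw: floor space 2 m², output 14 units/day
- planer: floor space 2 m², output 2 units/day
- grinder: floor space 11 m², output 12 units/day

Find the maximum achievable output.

Allowing fractional choices, the relaxed optimum would be about 29.5, but machines are indivisible.
bender + saw + planer: floor space 5 + 2 + 2 = 9 ≤ 13, output 9 + 14 + 2 = 25.
saw + grinder: floor space 2 + 11 = 13 ≤ 13, output 14 + 12 = 26.
Best is saw and grinder with total output 26.

26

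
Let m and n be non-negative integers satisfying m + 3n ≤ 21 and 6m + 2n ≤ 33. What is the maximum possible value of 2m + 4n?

30

Relaxing integrality, the LP optimum is 30.38 at (m,n) = (3.56, 5.81), which is not an integer point.
(m,n)=(3,6): 1·3+3·6=21≤21, 6·3+2·6=30≤33, objective 30.
(m,n)=(2,6): 1·2+3·6=20≤21, 6·2+2·6=24≤33, objective 28.
(m,n)=(3,5): 1·3+3·5=18≤21, 6·3+2·5=28≤33, objective 26.
Maximum is 30 at (m,n)=(3,6).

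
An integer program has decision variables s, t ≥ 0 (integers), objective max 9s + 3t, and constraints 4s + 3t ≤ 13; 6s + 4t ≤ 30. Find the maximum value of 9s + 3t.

(s,t)=(3,0) is feasible, giving 27.
(s,t)=(2,1) is feasible, giving 21.
The best lattice point is (3,0), giving 27.

27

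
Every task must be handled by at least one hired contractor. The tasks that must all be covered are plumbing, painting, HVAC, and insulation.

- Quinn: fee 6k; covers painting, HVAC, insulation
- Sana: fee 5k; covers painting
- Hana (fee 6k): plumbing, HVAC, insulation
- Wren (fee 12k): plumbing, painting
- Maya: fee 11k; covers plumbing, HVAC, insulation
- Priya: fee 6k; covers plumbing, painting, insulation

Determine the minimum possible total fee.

The greedy cost-per-new-task heuristic would pick Quinn and Hana for 12, but a cheaper cover exists.
Choose Sana and Hana: together they cover plumbing, painting, HVAC, insulation — every task.
Total fee: 5 + 6 = 11.
No cover costs less than 11.

11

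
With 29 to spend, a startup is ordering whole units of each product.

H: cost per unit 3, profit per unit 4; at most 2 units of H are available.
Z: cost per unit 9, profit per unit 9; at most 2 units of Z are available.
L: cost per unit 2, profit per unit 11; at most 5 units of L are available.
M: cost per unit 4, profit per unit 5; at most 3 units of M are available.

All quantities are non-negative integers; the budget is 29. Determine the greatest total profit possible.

78

L has the best ratio (11/2); taking only L gives at most 5×11 = 55 (stopped by the supply cap of 5).
Mixing does better — 2×H, 5×L, and 3×M: cost 28 ≤ 29, profit 2·4 + 5·11 + 3·5 = 78.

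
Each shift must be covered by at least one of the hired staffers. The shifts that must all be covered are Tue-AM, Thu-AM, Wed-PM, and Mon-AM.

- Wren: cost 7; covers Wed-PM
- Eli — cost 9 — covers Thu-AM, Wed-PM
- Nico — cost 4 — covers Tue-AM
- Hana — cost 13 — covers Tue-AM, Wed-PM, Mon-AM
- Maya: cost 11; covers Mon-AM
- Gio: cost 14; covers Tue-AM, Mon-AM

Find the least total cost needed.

22

This is a weighted set-cover instance.
The greedy cost-per-new-shift heuristic would pick Nico, Eli, and Maya for 24, but a cheaper cover exists.
Choose Eli and Hana: together they cover Tue-AM, Thu-AM, Wed-PM, Mon-AM — every shift.
Total cost: 9 + 13 = 22.
No cover costs less than 22.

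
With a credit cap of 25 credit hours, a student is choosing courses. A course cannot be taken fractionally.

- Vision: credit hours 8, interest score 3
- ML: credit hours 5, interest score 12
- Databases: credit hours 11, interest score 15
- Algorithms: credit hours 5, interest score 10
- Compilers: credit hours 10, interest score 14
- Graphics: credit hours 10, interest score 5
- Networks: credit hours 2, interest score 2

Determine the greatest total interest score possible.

ML + Algorithms + Compilers + Networks: credit hours 5 + 5 + 10 + 2 = 22 ≤ 25, interest score 12 + 10 + 14 + 2 = 38.
ML + Databases + Algorithms + Networks: credit hours 5 + 11 + 5 + 2 = 23 ≤ 25, interest score 12 + 15 + 10 + 2 = 39.
ML + Databases + Algorithms: credit hours 5 + 11 + 5 = 21 ≤ 25, interest score 12 + 15 + 10 = 37.
Best is ML, Databases, Algorithms, and Networks with total interest score 39.

39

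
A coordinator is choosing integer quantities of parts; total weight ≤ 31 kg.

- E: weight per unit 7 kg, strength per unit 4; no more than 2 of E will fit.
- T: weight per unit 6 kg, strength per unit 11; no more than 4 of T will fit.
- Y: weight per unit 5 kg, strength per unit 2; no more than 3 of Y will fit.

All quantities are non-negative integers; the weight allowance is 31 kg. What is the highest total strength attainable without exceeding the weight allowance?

Take 1×E and 4×T: weight 31 ≤ 31, strength 1·4 + 4·11 = 48.
T has the best ratio (11/6) and is taken to its limit of 4; remaining capacity is filled optimally with the others.

48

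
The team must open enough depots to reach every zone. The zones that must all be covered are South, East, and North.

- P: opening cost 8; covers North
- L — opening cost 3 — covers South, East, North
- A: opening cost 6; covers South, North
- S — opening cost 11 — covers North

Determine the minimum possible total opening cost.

L alone covers South, East, North — every zone.
Total opening cost: 3.
No cover costs less than 3.

3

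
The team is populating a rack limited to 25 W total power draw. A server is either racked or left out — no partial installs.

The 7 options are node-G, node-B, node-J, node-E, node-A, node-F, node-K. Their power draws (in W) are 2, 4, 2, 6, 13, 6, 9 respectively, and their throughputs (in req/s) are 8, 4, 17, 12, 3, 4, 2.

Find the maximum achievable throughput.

45

This is an integer program with binary decision variables.
node-G + node-B + node-J + node-E + node-K: power draw 2 + 4 + 2 + 6 + 9 = 23 ≤ 25, throughput 8 + 4 + 17 + 12 + 2 = 43.
node-G + node-B + node-J + node-E + node-F: power draw 2 + 4 + 2 + 6 + 6 = 20 ≤ 25, throughput 8 + 4 + 17 + 12 + 4 = 45.
node-G + node-J + node-E + node-F + node-K: power draw 2 + 2 + 6 + 6 + 9 = 25 ≤ 25, throughput 8 + 17 + 12 + 4 + 2 = 43.
Best is node-G, node-B, node-J, node-E, and node-F with total throughput 45.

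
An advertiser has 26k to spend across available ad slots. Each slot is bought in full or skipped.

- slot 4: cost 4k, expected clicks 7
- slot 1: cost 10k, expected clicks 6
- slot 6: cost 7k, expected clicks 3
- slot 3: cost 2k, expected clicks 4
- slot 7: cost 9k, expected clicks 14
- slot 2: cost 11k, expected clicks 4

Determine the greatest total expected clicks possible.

31

Treat it as a binary knapsack problem.
slot 4 + slot 6 + slot 3 + slot 7: cost 4 + 7 + 2 + 9 = 22 ≤ 26, expected clicks 7 + 3 + 4 + 14 = 28.
slot 4 + slot 3 + slot 7 + slot 2: cost 4 + 2 + 9 + 11 = 26 ≤ 26, expected clicks 7 + 4 + 14 + 4 = 29.
slot 4 + slot 1 + slot 3 + slot 7: cost 4 + 10 + 2 + 9 = 25 ≤ 26, expected clicks 7 + 6 + 4 + 14 = 31.
Best is slot 4, slot 1, slot 3, and slot 7 with total expected clicks 31.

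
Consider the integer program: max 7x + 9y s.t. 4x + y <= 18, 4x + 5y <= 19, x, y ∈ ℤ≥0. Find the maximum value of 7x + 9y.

34

The continuous relaxation peaks at (0, 3.8) with value 34.20; rounding to a feasible lattice point costs some objective.
(x,y)=(1,3): 4·1+1·3=7≤18, 4·1+5·3=19≤19, objective 34.
(x,y)=(2,2): 4·2+1·2=10≤18, 4·2+5·2=18≤19, objective 32.
(x,y)=(0,3): 4·0+1·3=3≤18, 4·0+5·3=15≤19, objective 27.
Maximum is 34 at (x,y)=(1,3).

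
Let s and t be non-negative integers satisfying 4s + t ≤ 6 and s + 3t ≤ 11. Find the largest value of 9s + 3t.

(s,t)=(1,2): 4·1+1·2=6≤6, 1·1+3·2=7≤11, objective 15.
(s,t)=(1,1): 4·1+1·1=5≤6, 1·1+3·1=4≤11, objective 12.
(s,t)=(0,3): 4·0+1·3=3≤6, 1·0+3·3=9≤11, objective 9.
(s,t)=(0,2): 4·0+1·2=2≤6, 1·0+3·2=6≤11, objective 6.
The best lattice point is (1,2), giving 15.

15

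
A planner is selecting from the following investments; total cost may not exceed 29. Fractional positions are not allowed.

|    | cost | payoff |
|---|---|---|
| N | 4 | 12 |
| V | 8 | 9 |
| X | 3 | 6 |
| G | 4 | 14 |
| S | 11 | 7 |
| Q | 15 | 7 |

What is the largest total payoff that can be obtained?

42

This is a 0-1 knapsack instance.
Allowing fractional choices, the relaxed optimum would be about 47.4, but investments are indivisible.
N + V + G + S: cost 4 + 8 + 4 + 11 = 27 ≤ 29, payoff 12 + 9 + 14 + 7 = 42.
N + X + G + S: cost 4 + 3 + 4 + 11 = 22 ≤ 29, payoff 12 + 6 + 14 + 7 = 39.
N + V + X + G: cost 4 + 8 + 3 + 4 = 19 ≤ 29, payoff 12 + 9 + 6 + 14 = 41.
Best is N, V, G, and S with total payoff 42.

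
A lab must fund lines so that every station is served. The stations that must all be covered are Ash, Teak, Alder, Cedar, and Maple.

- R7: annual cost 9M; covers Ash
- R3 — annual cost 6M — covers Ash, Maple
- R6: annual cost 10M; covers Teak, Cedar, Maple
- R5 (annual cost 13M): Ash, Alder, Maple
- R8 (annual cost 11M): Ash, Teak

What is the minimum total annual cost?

This is a weighted set-cover instance.
The greedy cost-per-new-station heuristic would pick R3, R6, and R5 for 29, but a cheaper cover exists.
Choose R6 and R5: together they cover Ash, Teak, Alder, Cedar, Maple — every station.
Total annual cost: 10 + 13 = 23.
No cover costs less than 23.

23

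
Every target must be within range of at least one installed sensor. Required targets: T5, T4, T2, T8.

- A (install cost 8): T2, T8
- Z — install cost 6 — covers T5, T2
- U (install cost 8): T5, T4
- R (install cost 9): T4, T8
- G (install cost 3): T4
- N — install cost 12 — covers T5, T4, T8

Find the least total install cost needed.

15

The greedy cost-per-new-target heuristic would pick Z, G, and A for 17, but a cheaper cover exists.
Choose Z and R: together they cover T5, T4, T2, T8 — every target.
Total install cost: 6 + 9 = 15.
No cover costs less than 15.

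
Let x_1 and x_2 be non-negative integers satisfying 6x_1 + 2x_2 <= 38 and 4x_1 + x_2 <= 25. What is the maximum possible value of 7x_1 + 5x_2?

(x_1,x_2)=(0,19): 6·0+2·19=38≤38, 4·0+1·19=19≤25, objective 95.
(x_1,x_2)=(0,18): 6·0+2·18=36≤38, 4·0+1·18=18≤25, objective 90.
No feasible integer point exceeds 95.

95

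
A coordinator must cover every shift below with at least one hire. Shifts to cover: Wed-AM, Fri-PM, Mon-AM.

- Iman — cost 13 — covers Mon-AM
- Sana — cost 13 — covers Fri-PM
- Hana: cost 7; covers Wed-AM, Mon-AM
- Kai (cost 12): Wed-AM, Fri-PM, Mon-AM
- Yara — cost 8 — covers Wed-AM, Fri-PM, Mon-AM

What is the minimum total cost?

Yara alone covers Wed-AM, Fri-PM, Mon-AM — every shift.
Total cost: 8.
No cover costs less than 8.

8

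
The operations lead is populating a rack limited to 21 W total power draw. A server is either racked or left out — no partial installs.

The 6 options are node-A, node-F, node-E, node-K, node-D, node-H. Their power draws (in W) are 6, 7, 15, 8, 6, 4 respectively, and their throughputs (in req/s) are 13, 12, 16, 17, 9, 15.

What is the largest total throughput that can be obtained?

45

Treat it as a binary knapsack problem.
node-F + node-K + node-H: power draw 7 + 8 + 4 = 19 ≤ 21, throughput 12 + 17 + 15 = 44.
node-A + node-F + node-K: power draw 6 + 7 + 8 = 21 ≤ 21, throughput 13 + 12 + 17 = 42.
node-A + node-K + node-H: power draw 6 + 8 + 4 = 18 ≤ 21, throughput 13 + 17 + 15 = 45.
Best is node-A, node-K, and node-H with total throughput 45.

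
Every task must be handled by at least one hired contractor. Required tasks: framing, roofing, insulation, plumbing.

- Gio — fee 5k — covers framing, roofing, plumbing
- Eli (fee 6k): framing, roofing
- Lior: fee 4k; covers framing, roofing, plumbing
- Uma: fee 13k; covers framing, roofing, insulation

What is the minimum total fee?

17

Choose Lior and Uma: together they cover framing, roofing, insulation, plumbing — every task.
Total fee: 4 + 13 = 17.
No cover costs less than 17.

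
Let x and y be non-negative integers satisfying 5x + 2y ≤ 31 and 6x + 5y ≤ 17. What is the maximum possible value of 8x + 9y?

27

The continuous relaxation peaks at (0, 3.4) with value 30.60; rounding to a feasible lattice point costs some objective.
(x,y)=(0,3) is feasible, giving 27.
(x,y)=(1,2) is feasible, giving 26.
(x,y)=(0,2) is feasible, giving 18.
The best lattice point is (0,3), giving 27.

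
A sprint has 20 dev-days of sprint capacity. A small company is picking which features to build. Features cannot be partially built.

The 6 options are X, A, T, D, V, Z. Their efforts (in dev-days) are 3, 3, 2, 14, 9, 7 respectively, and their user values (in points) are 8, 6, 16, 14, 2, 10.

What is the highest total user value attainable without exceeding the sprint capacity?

40

Treat it as a binary knapsack problem.
Allowing fractional choices, the relaxed optimum would be about 45.0, but features are indivisible.
A + T + D: effort 3 + 2 + 14 = 19 ≤ 20, user value 6 + 16 + 14 = 36.
X + T + D: effort 3 + 2 + 14 = 19 ≤ 20, user value 8 + 16 + 14 = 38.
X + A + T + Z: effort 3 + 3 + 2 + 7 = 15 ≤ 20, user value 8 + 6 + 16 + 10 = 40.
Best is X, A, T, and Z with total user value 40.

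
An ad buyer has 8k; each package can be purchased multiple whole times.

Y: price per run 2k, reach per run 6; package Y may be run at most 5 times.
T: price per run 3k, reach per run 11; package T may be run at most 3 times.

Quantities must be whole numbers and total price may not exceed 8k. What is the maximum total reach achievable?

4×Y: price 8 ≤ 8, reach 4·6 = 24.
1×Y and 2×T: price 8 ≤ 8, reach 1·6 + 2·11 = 28.
Best is 28.

28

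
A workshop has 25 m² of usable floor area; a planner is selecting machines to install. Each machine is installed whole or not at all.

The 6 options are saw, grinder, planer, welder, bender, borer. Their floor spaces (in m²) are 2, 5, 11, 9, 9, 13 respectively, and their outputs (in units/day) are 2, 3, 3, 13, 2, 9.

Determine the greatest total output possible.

24

Take saw, welder, and borer: floor space 2 + 9 + 13 = 24 ≤ 25, output 2 + 13 + 9 = 24.
No other feasible combination does better.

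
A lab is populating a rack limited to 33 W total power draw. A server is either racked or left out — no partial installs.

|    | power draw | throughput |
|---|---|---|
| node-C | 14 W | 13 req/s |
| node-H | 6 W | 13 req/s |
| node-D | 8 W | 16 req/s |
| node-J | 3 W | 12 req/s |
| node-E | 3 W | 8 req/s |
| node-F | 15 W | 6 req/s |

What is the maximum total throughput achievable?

node-C + node-H + node-D + node-J: power draw 14 + 6 + 8 + 3 = 31 ≤ 33, throughput 13 + 13 + 16 + 12 = 54.
node-C + node-H + node-D + node-E: power draw 14 + 6 + 8 + 3 = 31 ≤ 33, throughput 13 + 13 + 16 + 8 = 50.
node-H + node-D + node-J + node-E: power draw 6 + 8 + 3 + 3 = 20 ≤ 33, throughput 13 + 16 + 12 + 8 = 49.
Best is node-C, node-H, node-D, and node-J with total throughput 54.

54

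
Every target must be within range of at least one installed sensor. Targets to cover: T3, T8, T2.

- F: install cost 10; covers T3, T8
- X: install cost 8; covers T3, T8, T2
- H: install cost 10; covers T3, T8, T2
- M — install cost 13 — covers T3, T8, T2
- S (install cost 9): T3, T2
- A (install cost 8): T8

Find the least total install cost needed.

8

This is a weighted set-cover instance.
X alone covers T3, T8, T2 — every target.
Total install cost: 8.
No cover costs less than 8.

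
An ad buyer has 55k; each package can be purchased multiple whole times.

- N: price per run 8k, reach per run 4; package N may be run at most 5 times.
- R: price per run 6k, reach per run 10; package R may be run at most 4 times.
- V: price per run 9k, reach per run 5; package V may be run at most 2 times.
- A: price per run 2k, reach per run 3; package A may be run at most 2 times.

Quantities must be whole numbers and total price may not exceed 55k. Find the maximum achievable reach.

60

This is a bounded integer knapsack.
Take 1×N, 4×R, 2×V, and 2×A: price 54 ≤ 55, reach 1·4 + 4·10 + 2·5 + 2·3 = 60.
R has the best ratio (10/6) and is taken to its limit of 4; remaining capacity is filled optimally with the others.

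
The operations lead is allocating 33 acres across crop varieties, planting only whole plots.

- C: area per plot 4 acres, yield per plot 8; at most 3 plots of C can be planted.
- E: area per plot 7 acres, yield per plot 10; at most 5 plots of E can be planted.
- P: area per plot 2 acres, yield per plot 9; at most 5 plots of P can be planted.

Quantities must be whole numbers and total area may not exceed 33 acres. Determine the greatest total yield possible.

81

Take 2×C, 2×E, and 5×P: area 32 ≤ 33, yield 2·8 + 2·10 + 5·9 = 81.
P has the best ratio (9/2) and is taken to its limit of 5; remaining capacity is filled optimally with the others.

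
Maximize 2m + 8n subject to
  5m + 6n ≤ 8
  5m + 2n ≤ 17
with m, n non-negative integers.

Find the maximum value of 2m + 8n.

The continuous relaxation peaks at (0, 1.33) with value 10.67; rounding to a feasible lattice point costs some objective.
(m,n)=(0,1): 5·0+6·1=6≤8, 5·0+2·1=2≤17, objective 8.
(m,n)=(1,0): 5·1+6·0=5≤8, 5·1+2·0=5≤17, objective 2.
(m,n)=(0,0): 5·0+6·0=0≤8, 5·0+2·0=0≤17, objective 0.
No feasible integer point exceeds 8.

8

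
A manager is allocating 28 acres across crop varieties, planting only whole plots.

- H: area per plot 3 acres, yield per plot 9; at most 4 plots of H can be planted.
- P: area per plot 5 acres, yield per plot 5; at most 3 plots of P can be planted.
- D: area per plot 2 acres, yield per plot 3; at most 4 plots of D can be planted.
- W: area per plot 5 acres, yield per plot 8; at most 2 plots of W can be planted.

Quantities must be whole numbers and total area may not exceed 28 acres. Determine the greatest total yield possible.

61

H has the best ratio (9/3); taking only H gives at most 4×9 = 36 (stopped by the supply cap of 4).
Mixing does better — 4×H, 3×D, and 2×W: area 28 ≤ 28, yield 4·9 + 3·3 + 2·8 = 61.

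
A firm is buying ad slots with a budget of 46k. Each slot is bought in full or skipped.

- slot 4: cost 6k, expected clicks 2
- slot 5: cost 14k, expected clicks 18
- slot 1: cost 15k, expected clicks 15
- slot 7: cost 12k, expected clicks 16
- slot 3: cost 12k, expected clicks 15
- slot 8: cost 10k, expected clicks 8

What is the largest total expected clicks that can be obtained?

Take slot 4, slot 5, slot 7, and slot 3: cost 6 + 14 + 12 + 12 = 44 ≤ 46, expected clicks 2 + 18 + 16 + 15 = 51.
No other feasible combination does better.

51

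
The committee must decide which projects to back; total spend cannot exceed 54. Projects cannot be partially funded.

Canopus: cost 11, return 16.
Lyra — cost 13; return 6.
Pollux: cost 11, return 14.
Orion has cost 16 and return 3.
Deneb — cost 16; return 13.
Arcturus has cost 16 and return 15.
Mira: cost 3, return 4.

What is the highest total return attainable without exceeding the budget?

58

Take Canopus, Pollux, Deneb, and Arcturus: cost 11 + 11 + 16 + 16 = 54 ≤ 54, return 16 + 14 + 13 + 15 = 58.
No other feasible combination does better.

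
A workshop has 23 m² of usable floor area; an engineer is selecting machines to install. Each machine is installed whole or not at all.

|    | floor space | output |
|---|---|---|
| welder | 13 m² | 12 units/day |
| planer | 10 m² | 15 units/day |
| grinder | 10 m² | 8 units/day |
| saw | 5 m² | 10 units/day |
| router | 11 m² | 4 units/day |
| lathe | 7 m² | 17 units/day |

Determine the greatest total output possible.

42

Allowing fractional choices, the relaxed optimum would be about 42.9, but machines are indivisible.
planer + lathe: floor space 10 + 7 = 17 ≤ 23, output 15 + 17 = 32.
grinder + saw + lathe: floor space 10 + 5 + 7 = 22 ≤ 23, output 8 + 10 + 17 = 35.
planer + saw + lathe: floor space 10 + 5 + 7 = 22 ≤ 23, output 15 + 10 + 17 = 42.
Best is planer, saw, and lathe with total output 42.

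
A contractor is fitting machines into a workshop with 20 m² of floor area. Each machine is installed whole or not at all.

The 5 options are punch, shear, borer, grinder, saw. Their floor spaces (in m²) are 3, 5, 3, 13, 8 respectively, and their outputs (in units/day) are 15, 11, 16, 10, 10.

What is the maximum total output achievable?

Allowing fractional choices, the relaxed optimum would be about 52.8, but machines are indivisible.
punch + borer + saw: floor space 3 + 3 + 8 = 14 ≤ 20, output 15 + 16 + 10 = 41.
punch + shear + borer: floor space 3 + 5 + 3 = 11 ≤ 20, output 15 + 11 + 16 = 42.
punch + shear + borer + saw: floor space 3 + 5 + 3 + 8 = 19 ≤ 20, output 15 + 11 + 16 + 10 = 52.
Best is punch, shear, borer, and saw with total output 52.

52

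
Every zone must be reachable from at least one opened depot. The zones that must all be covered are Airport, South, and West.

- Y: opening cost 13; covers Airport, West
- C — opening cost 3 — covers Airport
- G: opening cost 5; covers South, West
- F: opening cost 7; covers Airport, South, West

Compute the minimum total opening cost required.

7

F alone covers Airport, South, West — every zone.
Total opening cost: 7.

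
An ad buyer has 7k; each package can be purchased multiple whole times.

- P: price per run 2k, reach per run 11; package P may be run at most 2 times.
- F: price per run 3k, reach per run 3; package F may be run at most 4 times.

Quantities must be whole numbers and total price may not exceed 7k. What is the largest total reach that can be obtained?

25

P has the best ratio (11/2); taking only P gives at most 2×11 = 22 (stopped by the supply cap of 2).
Mixing does better — 2×P and 1×F: price 7 ≤ 7, reach 2·11 + 1·3 = 25.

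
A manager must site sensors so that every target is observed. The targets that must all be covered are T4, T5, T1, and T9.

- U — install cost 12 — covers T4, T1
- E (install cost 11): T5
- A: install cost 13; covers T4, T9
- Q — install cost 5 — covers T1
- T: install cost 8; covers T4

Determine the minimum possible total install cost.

29

Choose E, A, and Q: together they cover T4, T5, T1, T9 — every target.
Total install cost: 11 + 13 + 5 = 29.
No cover costs less than 29.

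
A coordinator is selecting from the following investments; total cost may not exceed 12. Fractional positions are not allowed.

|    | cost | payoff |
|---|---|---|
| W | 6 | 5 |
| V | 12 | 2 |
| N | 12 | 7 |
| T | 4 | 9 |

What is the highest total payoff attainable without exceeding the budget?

14

Take W and T: cost 6 + 4 = 10 ≤ 12, payoff 5 + 9 = 14.
No other feasible combination does better.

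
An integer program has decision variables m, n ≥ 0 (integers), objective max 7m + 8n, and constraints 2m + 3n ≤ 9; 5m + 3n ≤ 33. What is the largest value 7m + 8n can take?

29

Relaxing integrality, the LP optimum is 31.50 at (m,n) = (4.5, 0), which is not an integer point.
(m,n)=(3,1): 2·3+3·1=9≤9, 5·3+3·1=18≤33, objective 29.
(m,n)=(4,0): 2·4+3·0=8≤9, 5·4+3·0=20≤33, objective 28.
(m,n)=(2,1): 2·2+3·1=7≤9, 5·2+3·1=13≤33, objective 22.
(m,n)=(3,0): 2·3+3·0=6≤9, 5·3+3·0=15≤33, objective 21.
The best lattice point is (3,1), giving 29.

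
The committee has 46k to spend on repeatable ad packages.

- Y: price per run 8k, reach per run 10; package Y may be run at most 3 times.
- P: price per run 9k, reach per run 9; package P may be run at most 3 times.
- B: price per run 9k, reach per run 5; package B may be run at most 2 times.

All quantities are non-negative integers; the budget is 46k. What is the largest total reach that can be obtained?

48

Y has the best ratio (10/8); taking only Y gives at most 3×10 = 30 (stopped by the supply cap of 3).
Mixing does better — 3×Y and 2×P: price 42 ≤ 46, reach 3·10 + 2·9 = 48.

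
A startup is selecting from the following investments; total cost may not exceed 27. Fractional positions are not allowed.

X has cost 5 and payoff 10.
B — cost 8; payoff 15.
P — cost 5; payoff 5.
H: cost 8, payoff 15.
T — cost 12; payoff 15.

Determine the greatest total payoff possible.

This is a 0-1 knapsack instance.
Allowing fractional choices, the relaxed optimum would be about 47.5, but investments are indivisible.
X + B + P + H: cost 5 + 8 + 5 + 8 = 26 ≤ 27, payoff 10 + 15 + 5 + 15 = 45.
X + B + H: cost 5 + 8 + 8 = 21 ≤ 27, payoff 10 + 15 + 15 = 40.
X + B + T: cost 5 + 8 + 12 = 25 ≤ 27, payoff 10 + 15 + 15 = 40.
Best is X, B, P, and H with total payoff 45.

45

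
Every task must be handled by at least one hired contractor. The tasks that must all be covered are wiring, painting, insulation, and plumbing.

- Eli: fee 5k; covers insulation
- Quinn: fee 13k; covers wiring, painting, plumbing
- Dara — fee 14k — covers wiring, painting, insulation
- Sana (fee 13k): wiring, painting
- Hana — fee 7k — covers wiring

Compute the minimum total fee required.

Choose Eli and Quinn: together they cover wiring, painting, insulation, plumbing — every task.
Total fee: 5 + 13 = 18.

18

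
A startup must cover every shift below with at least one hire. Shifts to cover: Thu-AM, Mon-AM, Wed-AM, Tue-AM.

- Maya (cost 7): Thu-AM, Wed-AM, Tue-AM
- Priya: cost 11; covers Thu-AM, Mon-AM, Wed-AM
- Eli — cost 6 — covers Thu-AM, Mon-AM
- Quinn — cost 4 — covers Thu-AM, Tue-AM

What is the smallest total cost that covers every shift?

13

The greedy cost-per-new-shift heuristic would pick Quinn and Priya for 15, but a cheaper cover exists.
Choose Maya and Eli: together they cover Thu-AM, Mon-AM, Wed-AM, Tue-AM — every shift.
Total cost: 7 + 6 = 13.
No cover costs less than 13.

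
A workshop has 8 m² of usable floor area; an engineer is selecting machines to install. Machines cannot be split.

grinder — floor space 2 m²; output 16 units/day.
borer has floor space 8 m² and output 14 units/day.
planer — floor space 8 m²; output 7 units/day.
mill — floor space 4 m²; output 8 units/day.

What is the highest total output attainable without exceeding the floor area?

This is an integer program with binary decision variables.
Allowing fractional choices, the relaxed optimum would be about 27.5, but machines are indivisible.
grinder: floor space 2 ≤ 8, output 16.
grinder + mill: floor space 2 + 4 = 6 ≤ 8, output 16 + 8 = 24.
borer: floor space 8 ≤ 8, output 14.
Best is grinder and mill with total output 24.

24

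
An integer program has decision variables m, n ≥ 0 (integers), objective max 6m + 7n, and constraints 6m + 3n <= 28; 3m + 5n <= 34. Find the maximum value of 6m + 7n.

48

(m,n)=(1,6) is feasible, giving 48.
(m,n)=(2,5) is feasible, giving 47.
Maximum is 48 at (m,n)=(1,6).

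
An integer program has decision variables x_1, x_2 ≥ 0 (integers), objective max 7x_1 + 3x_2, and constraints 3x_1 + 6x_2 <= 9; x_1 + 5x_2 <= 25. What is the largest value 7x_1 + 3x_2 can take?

(x_1,x_2)=(3,0): 3·3+6·0=9≤9, 1·3+5·0=3≤25, objective 21.
(x_1,x_2)=(2,0): 3·2+6·0=6≤9, 1·2+5·0=2≤25, objective 14.
No feasible integer point exceeds 21.

21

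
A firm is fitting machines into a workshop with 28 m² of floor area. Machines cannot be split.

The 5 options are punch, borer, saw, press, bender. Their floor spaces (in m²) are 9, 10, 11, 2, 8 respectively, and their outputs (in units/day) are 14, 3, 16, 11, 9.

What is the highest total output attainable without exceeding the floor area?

41

Allowing fractional choices, the relaxed optimum would be about 47.8, but machines are indivisible.
punch + saw + press: floor space 9 + 11 + 2 = 22 ≤ 28, output 14 + 16 + 11 = 41.
saw + press + bender: floor space 11 + 2 + 8 = 21 ≤ 28, output 16 + 11 + 9 = 36.
punch + saw + bender: floor space 9 + 11 + 8 = 28 ≤ 28, output 14 + 16 + 9 = 39.
Best is punch, saw, and press with total output 41.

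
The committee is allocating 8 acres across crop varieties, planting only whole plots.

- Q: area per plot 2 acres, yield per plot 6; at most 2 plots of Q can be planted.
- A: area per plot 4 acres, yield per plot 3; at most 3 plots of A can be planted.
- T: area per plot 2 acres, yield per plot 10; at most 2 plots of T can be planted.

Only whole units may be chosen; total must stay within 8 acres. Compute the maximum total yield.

T has the best ratio (10/2); taking only T gives at most 2×10 = 20 (stopped by the supply cap of 2).
Mixing does better — 2×Q and 2×T: area 8 ≤ 8, yield 2·6 + 2·10 = 32.

32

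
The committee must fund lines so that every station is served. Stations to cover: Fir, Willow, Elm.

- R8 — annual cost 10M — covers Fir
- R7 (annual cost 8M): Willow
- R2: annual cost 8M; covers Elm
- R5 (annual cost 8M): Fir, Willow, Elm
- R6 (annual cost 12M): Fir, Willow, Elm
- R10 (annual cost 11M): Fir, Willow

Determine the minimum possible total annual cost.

8

R5 alone covers Fir, Willow, Elm — every station.
Total annual cost: 8.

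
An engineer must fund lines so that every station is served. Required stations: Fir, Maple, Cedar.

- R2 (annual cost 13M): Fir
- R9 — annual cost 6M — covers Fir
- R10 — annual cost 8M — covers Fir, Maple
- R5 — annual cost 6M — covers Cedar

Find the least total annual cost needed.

14

This is a weighted set-cover instance.
Choose R10 and R5: together they cover Fir, Maple, Cedar — every station.
Total annual cost: 8 + 6 = 14.
No cover costs less than 14.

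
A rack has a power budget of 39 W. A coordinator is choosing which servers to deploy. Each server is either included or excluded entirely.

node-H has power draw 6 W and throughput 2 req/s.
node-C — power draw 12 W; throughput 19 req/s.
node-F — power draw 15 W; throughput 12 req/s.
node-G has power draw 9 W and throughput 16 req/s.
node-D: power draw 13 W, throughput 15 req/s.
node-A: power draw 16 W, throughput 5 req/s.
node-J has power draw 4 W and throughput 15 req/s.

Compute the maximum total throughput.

This is a 0-1 knapsack instance.
Take node-C, node-G, node-D, and node-J: power draw 12 + 9 + 13 + 4 = 38 ≤ 39, throughput 19 + 16 + 15 + 15 = 65.
No other feasible combination does better.

65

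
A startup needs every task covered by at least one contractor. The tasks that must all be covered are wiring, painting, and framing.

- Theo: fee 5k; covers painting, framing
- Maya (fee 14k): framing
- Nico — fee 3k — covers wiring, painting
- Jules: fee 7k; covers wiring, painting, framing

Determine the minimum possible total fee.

The greedy cost-per-new-task heuristic would pick Nico and Theo for 8, but a cheaper cover exists.
Jules alone covers wiring, painting, framing — every task.
Total fee: 7.
No cover costs less than 7.

7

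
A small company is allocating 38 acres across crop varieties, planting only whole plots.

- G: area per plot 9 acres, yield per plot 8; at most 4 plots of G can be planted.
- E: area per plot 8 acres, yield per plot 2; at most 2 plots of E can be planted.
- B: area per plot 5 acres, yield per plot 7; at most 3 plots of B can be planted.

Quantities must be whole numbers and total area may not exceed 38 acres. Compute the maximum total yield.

38

2×G and 3×B: area 33 ≤ 38, yield 2·8 + 3·7 = 37.
3×G and 2×B: area 37 ≤ 38, yield 3·8 + 2·7 = 38.
Best is 38.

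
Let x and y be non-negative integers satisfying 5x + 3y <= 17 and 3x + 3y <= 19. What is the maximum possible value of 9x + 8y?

(x,y)=(1,4) is feasible, giving 41.
(x,y)=(0,5) is feasible, giving 40.
(x,y)=(1,3) is feasible, giving 33.
(x,y)=(0,4) is feasible, giving 32.
Maximum is 41 at (x,y)=(1,4).

41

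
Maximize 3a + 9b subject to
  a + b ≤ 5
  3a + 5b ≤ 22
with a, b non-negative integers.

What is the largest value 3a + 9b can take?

36

Relaxing integrality, the LP optimum is 39.60 at (a,b) = (0, 4.4), which is not an integer point.
(a,b)=(0,4): 1·0+1·4=4≤5, 3·0+5·4=20≤22, objective 36.
(a,b)=(1,3): 1·1+1·3=4≤5, 3·1+5·3=18≤22, objective 30.
(a,b)=(0,3): 1·0+1·3=3≤5, 3·0+5·3=15≤22, objective 27.
The best lattice point is (0,4), giving 36.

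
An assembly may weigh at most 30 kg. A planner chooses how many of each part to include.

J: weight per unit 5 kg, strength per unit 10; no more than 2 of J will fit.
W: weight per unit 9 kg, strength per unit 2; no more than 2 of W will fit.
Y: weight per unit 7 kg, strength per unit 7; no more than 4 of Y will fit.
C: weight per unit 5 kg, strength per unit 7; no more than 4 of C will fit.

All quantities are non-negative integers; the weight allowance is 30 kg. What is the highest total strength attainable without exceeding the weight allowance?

48

J has the best ratio (10/5); taking only J gives at most 2×10 = 20 (stopped by the supply cap of 2).
Mixing does better — 2×J and 4×C: weight 30 ≤ 30, strength 2·10 + 4·7 = 48.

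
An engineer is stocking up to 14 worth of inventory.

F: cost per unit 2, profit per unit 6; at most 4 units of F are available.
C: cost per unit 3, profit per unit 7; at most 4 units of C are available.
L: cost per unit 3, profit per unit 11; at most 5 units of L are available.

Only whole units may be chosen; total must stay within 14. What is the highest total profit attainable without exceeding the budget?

50

1×F and 4×L: cost 14 ≤ 14, profit 1·6 + 4·11 = 50.
1×F, 1×C, and 3×L: cost 14 ≤ 14, profit 1·6 + 1·7 + 3·11 = 46.
Best is 50.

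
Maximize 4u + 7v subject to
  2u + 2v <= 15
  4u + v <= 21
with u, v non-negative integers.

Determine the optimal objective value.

The continuous relaxation peaks at (0, 7.5) with value 52.50; rounding to a feasible lattice point costs some objective.
(u,v)=(0,7): 2·0+2·7=14≤15, 4·0+1·7=7≤21, objective 49.
(u,v)=(1,6): 2·1+2·6=14≤15, 4·1+1·6=10≤21, objective 46.
The best lattice point is (0,7), giving 49.

49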